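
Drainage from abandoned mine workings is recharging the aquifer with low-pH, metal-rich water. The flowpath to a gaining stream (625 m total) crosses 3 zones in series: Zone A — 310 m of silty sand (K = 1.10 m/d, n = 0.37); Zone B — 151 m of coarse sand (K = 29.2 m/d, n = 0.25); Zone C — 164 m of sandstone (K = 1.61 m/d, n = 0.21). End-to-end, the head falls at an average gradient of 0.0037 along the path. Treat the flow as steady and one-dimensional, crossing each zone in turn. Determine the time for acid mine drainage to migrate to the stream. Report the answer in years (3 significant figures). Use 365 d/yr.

86.1 years

Steady 1-D flow in series ⇒ the Darcy flux q is identical in every zone and the zone head losses add (resistances L/K in series).
Σ(L/K) = 310/1.10 + 151/29.2 + 164/1.61 = 281.8 + 5.171 + 101.9 = 388.9 d
K_eq = L_total / Σ(L/K) = 625 / 388.9 = 1.607 m/d
q = K_eq · i = 1.607 × 0.0037 = 0.005947 m/d (same in every zone)
Zone A: v = q/n = 0.005947/0.37 = 0.01607 m/d → t_A = 310/0.01607 = 19290 d
Zone B: v = q/n = 0.005947/0.25 = 0.02379 m/d → t_B = 151/0.02379 = 6348 d
Zone C: v = q/n = 0.005947/0.21 = 0.02832 m/d → t_C = 164/0.02832 = 5791 d
Total t = 19290 + 6348 + 5791 = 31430 d
   = 31430 / 365 = 86.1 yr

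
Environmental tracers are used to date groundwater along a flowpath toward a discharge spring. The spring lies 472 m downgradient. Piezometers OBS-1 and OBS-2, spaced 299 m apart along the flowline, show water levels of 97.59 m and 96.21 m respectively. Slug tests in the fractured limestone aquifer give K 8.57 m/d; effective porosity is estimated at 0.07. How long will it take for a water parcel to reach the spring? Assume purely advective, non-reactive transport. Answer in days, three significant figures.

Hydraulic gradient i = (97.59 − 96.21) / 299 = 1.38 / 299 = 0.004615
Darcy flux q = K·i = 8.57 × 0.004615 = 0.03955 m/d
Seepage velocity v = q / n = 0.03955 / 0.07 = 0.5651 m/d
t = L / v = 472 / 0.5651 = 835.3 d

835 days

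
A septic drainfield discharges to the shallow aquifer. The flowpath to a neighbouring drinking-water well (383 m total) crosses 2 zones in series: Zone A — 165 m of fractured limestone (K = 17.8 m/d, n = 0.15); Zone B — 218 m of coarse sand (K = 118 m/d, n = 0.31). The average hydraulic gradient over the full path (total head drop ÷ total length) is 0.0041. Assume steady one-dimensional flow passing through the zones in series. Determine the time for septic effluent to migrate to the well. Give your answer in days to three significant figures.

654 days

For zones in series the flux q is common to all zones; the equivalent conductivity is the harmonic (thickness-weighted) mean, K_eq = L_total / Σ(L_j/K_j).
Σ(L/K) = 165/17.8 + 218/118 = 9.270 + 1.847 = 11.12 d
K_eq = L_total / Σ(L/K) = 383 / 11.12 = 34.45 m/d
q = K_eq · i = 34.45 × 0.0041 = 0.1413 m/d (same in every zone)
Zone A: v = q/n = 0.1413/0.15 = 0.9417 m/d → t_A = 165/0.9417 = 175.2 d
Zone B: v = q/n = 0.1413/0.31 = 0.4556 m/d → t_B = 218/0.4556 = 478.4 d
Total t = 175.2 + 478.4 = 653.7 d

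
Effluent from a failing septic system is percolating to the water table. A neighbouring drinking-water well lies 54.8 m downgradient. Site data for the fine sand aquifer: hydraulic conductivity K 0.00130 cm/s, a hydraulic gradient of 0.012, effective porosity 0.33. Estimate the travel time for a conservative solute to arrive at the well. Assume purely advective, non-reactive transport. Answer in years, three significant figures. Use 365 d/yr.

3.68 years

K = 0.00130 cm/s × 864 = 1.123 m/d
Darcy flux q = K·i = 1.123 × 0.012 = 0.01348 m/d
v = Ki/n = 1.123·0.012/0.33 = 0.04084 m/d
t = L / v = 54.8 / 0.04084 = 1342 d
   = 1342 / 365 = 3.68 yr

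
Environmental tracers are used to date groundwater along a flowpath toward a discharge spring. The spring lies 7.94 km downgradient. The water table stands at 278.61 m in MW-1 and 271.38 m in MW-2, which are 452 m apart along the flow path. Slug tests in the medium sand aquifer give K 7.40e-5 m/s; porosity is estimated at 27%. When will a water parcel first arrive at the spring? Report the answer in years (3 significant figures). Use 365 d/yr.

57.4 years

Hydraulic gradient i = (278.61 − 271.38) / 452 = 7.23 / 452 = 0.01600
K = 7.40e-5 m/s × 86400 s/d = 6.394 m/d
Darcy flux q = K·i = 6.394 × 0.01600 = 0.1023 m/d
Average linear velocity = 0.1023 / 0.27 = 0.3788 m/d
L = 7.94 km = 7940 m
t = L / v = 7940 / 0.3788 = 20960 d
   = 20960 / 365 = 57.4 yr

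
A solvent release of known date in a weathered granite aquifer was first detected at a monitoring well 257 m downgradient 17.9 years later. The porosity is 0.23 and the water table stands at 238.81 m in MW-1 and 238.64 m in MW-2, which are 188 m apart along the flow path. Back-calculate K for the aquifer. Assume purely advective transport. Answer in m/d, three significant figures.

10.0 m/d

Hydraulic gradient i = (238.81 − 238.64) / 188 = 0.17 / 188 = 9.043e-4
t = 17.9 years = 6533 d
v = L / t = 257 / 6533 = 0.03934 m/d
K = v · n / i = 0.03934 × 0.23 / 9.043e-4 = 10.0 m/d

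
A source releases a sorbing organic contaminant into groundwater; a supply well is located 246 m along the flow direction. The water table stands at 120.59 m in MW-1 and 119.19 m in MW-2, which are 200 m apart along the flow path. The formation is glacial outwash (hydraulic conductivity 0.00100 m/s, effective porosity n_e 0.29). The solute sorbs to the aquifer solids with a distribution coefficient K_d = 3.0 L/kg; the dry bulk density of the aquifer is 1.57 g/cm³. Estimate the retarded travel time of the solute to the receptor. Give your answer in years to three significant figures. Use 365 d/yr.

Hydraulic gradient i = (120.59 − 119.19) / 200 = 1.40 / 200 = 0.007000
K = 0.00100 m/s × 86400 s/d = 86.40 m/d
q = Ki = 86.40 × 0.007000 = 0.6048 m/d
Seepage velocity v = q / n = 0.6048 / 0.29 = 2.086 m/d
Retardation R = 1 + ρ_b·K_d/n = 1 + 1.57×3.0/0.29 = 17.24
Contaminant velocity v_c = v/R = 2.086/17.24 = 0.1210 m/d
t = L/v_c = 246/0.1210 = 2034 d
   = 2034/365 = 5.57 yr

5.57 years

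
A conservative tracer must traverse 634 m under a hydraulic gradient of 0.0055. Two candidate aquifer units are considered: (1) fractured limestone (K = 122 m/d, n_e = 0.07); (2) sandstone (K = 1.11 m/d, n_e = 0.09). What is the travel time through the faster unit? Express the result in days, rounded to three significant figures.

Unit 1 (fractured limestone): v = 122×0.0055/0.07 = 9.586 m/d, t = 634/9.586 = 66.14 d
Unit 2 (sandstone): v = 1.11×0.0055/0.09 = 0.06783 m/d, t = 634/0.06783 = 9346 d
Faster unit: t = 66.1 d

66.1 days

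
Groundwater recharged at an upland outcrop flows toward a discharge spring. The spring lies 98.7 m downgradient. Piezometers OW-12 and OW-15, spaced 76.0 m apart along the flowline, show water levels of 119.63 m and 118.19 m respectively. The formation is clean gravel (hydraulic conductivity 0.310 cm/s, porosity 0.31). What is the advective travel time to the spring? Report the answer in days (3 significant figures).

6.03 days

Hydraulic gradient i = (119.63 − 118.19) / 76.0 = 1.44 / 76.0 = 0.01895
K = 0.310 cm/s × 864 = 267.8 m/d
Darcy flux q = K·i = 267.8 × 0.01895 = 5.075 m/d
Seepage velocity v = q / n = 5.075 / 0.31 = 16.37 m/d
t = L / v = 98.7 / 16.37 = 6.029 d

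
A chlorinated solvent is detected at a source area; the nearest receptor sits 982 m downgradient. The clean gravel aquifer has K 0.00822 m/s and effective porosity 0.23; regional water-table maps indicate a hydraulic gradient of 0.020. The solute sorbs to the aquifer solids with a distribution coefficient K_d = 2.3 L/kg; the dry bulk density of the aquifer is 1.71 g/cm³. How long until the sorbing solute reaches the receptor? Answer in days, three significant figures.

K = 0.00822 m/s × 86400 s/d = 710.2 m/d
Specific discharge q = 710.2 × 0.020 = 14.20 m/d
v_s = q/n_e = 14.20/0.23 = 61.76 m/d
Retardation R = 1 + ρ_b·K_d/n = 1 + 1.71×2.3/0.23 = 18.10
Contaminant velocity v_c = v/R = 61.76/18.10 = 3.412 m/d
t = L/v_c = 982/3.412 = 287.8 d

288 days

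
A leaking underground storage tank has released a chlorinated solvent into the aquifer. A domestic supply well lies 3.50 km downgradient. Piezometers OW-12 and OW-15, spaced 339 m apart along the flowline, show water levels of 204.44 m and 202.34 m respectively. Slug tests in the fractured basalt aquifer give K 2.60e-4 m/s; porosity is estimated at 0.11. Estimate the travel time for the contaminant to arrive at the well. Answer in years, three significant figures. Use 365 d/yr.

7.58 years

Hydraulic gradient i = (204.44 − 202.34) / 339 = 2.10 / 339 = 0.006195
K = 2.60e-4 m/s × 86400 s/d = 22.46 m/d
Darcy flux q = K·i = 22.46 × 0.006195 = 0.1392 m/d
v = Ki/n = 22.46·0.006195/0.11 = 1.265 m/d
L = 3.50 km = 3500 m
t = L / v = 3500 / 1.265 = 2767 d
   = 2767 / 365 = 7.58 yr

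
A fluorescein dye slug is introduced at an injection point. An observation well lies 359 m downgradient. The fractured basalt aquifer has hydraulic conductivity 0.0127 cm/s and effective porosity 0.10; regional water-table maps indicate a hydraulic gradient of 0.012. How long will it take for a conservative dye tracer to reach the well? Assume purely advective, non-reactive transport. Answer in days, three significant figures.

273 days

K = 0.0127 cm/s × 864 = 10.97 m/d
Darcy flux q = K·i = 10.97 × 0.012 = 0.1317 m/d
v = Ki/n = 10.97·0.012/0.10 = 1.317 m/d
t = L / v = 359 / 1.317 = 272.6 d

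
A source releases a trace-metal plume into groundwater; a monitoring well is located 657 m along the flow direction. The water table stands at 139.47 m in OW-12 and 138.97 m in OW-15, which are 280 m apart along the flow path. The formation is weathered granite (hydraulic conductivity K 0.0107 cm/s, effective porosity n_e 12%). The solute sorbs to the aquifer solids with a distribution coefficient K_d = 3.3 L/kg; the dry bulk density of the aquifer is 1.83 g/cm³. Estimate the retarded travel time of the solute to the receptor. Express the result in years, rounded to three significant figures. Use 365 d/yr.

Hydraulic gradient i = (139.47 − 138.97) / 280 = 0.50 / 280 = 0.001786
K = 0.0107 cm/s × 864 = 9.245 m/d
Darcy flux q = K·i = 9.245 × 0.001786 = 0.01651 m/d
Seepage velocity v = q / n = 0.01651 / 0.12 = 0.1376 m/d
Retardation R = 1 + ρ_b·K_d/n = 1 + 1.83×3.3/0.12 = 51.33
Contaminant velocity v_c = v/R = 0.1376/51.33 = 0.002680 m/d
t = L/v_c = 657/0.002680 = 245100 d
   = 245100/365 = 672 yr

672 years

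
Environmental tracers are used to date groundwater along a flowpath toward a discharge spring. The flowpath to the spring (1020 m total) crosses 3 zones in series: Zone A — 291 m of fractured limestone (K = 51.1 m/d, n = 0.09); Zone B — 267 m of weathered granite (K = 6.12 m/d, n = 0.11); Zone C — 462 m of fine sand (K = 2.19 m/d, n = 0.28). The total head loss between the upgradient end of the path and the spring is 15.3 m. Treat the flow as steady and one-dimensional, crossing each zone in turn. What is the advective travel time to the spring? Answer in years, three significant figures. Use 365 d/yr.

Steady 1-D flow in series ⇒ the Darcy flux q is identical in every zone and the zone head losses add (resistances L/K in series).
Σ(L/K) = 291/51.1 + 267/6.12 + 462/2.19 = 5.695 + 43.63 + 211.0 = 260.3 d
q = ΔH / Σ(L/K) = 15.3 / 260.3 = 0.05878 m/d (same in every zone)
Zone A: v = q/n = 0.05878/0.09 = 0.6531 m/d → t_A = 291/0.6531 = 445.5 d
Zone B: v = q/n = 0.05878/0.11 = 0.5344 m/d → t_B = 267/0.5344 = 499.6 d
Zone C: v = q/n = 0.05878/0.28 = 0.2099 m/d → t_C = 462/0.2099 = 2201 d
Total t = 445.5 + 499.6 + 2201 = 3146 d
   = 3146 / 365 = 8.62 yr

8.62 years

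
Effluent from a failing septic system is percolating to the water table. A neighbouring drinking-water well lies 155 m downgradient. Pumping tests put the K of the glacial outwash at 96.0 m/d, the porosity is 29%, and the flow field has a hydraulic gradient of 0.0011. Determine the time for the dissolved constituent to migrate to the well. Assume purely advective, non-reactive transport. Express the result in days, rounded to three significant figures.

q = Ki = 96.0 × 0.0011 = 0.1056 m/d
Seepage velocity v = q / n = 0.1056 / 0.29 = 0.3641 m/d
t = L / v = 155 / 0.3641 = 425.7 d

426 days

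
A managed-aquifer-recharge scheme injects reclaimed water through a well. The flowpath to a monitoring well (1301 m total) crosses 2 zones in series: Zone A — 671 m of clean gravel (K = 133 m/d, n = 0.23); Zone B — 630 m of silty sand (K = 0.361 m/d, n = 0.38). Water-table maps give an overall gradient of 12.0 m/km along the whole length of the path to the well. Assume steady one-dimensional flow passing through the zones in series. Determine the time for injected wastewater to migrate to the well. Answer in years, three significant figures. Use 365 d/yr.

121 years

For zones in series the flux q is common to all zones; the equivalent conductivity is the harmonic (thickness-weighted) mean, K_eq = L_total / Σ(L_j/K_j).
Σ(L/K) = 671/133 + 630/0.361 = 5.045 + 1745 = 1750 d
K_eq = L_total / Σ(L/K) = 1301 / 1750 = 0.7433 m/d
q = K_eq · i = 0.7433 × 0.012 = 0.008920 m/d (same in every zone)
Zone A: v = q/n = 0.008920/0.23 = 0.03878 m/d → t_A = 671/0.03878 = 17300 d
Zone B: v = q/n = 0.008920/0.38 = 0.02347 m/d → t_B = 630/0.02347 = 26840 d
Total t = 17300 + 26840 = 44140 d
   = 44140 / 365 = 121 yr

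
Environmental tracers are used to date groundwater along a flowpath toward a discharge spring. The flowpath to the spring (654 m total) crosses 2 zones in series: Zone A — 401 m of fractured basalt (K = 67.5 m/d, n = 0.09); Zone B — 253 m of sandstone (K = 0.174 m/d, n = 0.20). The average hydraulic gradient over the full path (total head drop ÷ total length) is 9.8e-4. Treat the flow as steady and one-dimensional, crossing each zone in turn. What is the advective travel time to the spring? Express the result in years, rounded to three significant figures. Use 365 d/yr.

541 years

Steady 1-D flow in series ⇒ the Darcy flux q is identical in every zone and the zone head losses add (resistances L/K in series).
Σ(L/K) = 401/67.5 + 253/0.174 = 5.941 + 1454 = 1460 d
K_eq = L_total / Σ(L/K) = 654 / 1460 = 0.4480 m/d
q = K_eq · i = 0.4480 × 9.8e-4 = 4.390e-4 m/d (same in every zone)
Zone A: v = q/n = 4.390e-4/0.09 = 0.004878 m/d → t_A = 401/0.004878 = 82210 d
Zone B: v = q/n = 4.390e-4/0.20 = 0.002195 m/d → t_B = 253/0.002195 = 115300 d
Total t = 82210 + 115300 = 197500 d
   = 197500 / 365 = 541 yr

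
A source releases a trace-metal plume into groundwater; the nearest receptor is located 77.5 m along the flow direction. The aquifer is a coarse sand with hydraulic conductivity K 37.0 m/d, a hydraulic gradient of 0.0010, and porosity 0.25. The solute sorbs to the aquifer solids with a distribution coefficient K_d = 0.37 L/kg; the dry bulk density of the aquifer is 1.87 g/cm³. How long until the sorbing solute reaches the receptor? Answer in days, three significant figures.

1970 days

Darcy flux q = K·i = 37.0 × 0.0010 = 0.03700 m/d
Average linear velocity = 0.03700 / 0.25 = 0.1480 m/d
Retardation R = 1 + ρ_b·K_d/n = 1 + 1.87×0.37/0.25 = 3.768
Contaminant velocity v_c = v/R = 0.1480/3.768 = 0.03928 m/d
t = L/v_c = 77.5/0.03928 = 1973 d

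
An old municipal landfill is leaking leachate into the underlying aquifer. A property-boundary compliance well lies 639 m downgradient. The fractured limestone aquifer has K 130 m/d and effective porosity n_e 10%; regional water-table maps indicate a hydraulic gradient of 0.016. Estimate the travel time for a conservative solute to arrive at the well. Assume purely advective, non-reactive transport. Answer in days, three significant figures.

30.7 days

Darcy flux q = K·i = 130 × 0.016 = 2.080 m/d
v_s = q/n_e = 2.080/0.10 = 20.80 m/d
t = L / v = 639 / 20.80 = 30.72 d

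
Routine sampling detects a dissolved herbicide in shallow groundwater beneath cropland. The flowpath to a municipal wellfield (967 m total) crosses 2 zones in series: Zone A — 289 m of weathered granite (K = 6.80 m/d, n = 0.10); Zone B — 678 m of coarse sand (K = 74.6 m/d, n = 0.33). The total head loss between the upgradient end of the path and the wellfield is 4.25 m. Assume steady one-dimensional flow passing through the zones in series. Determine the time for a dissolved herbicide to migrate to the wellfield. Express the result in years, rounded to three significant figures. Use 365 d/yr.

Continuity: the same q passes through each zone, so ΔH = q·Σ(L_j/K_j) — the zones act as resistances in series.
Σ(L/K) = 289/6.80 + 678/74.6 = 42.50 + 9.088 = 51.59 d
q = ΔH / Σ(L/K) = 4.25 / 51.59 = 0.08238 m/d (same in every zone)
Zone A: v = q/n = 0.08238/0.10 = 0.8238 m/d → t_A = 289/0.8238 = 350.8 d
Zone B: v = q/n = 0.08238/0.33 = 0.2496 m/d → t_B = 678/0.2496 = 2716 d
Total t = 350.8 + 2716 = 3067 d
   = 3067 / 365 = 8.40 yr

8.40 years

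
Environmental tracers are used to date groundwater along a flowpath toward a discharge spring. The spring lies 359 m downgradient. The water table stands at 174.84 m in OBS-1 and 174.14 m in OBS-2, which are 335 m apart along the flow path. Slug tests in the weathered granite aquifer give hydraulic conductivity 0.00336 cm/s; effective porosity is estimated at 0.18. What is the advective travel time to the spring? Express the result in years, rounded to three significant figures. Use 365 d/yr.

29.2 years

Hydraulic gradient i = (174.84 − 174.14) / 335 = 0.70 / 335 = 0.002090
K = 0.00336 cm/s × 864 = 2.903 m/d
Darcy flux q = K·i = 2.903 × 0.002090 = 0.006066 m/d
v_s = q/n_e = 0.006066/0.18 = 0.03370 m/d
t = L / v = 359 / 0.03370 = 10650 d
   = 10650 / 365 = 29.2 yr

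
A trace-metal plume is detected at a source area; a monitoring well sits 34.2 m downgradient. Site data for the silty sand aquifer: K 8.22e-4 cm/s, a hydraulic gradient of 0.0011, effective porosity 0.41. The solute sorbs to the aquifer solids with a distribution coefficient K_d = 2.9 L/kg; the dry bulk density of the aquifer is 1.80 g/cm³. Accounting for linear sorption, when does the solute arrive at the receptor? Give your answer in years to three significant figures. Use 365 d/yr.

K = 8.22e-4 cm/s × 864 = 0.7102 m/d
Darcy flux q = K·i = 0.7102 × 0.0011 = 7.812e-4 m/d
v_s = q/n_e = 7.812e-4/0.41 = 0.001905 m/d
Retardation R = 1 + ρ_b·K_d/n = 1 + 1.80×2.9/0.41 = 13.73
Contaminant velocity v_c = v/R = 0.001905/13.73 = 1.388e-4 m/d
t = L/v_c = 34.2/1.388e-4 = 246500 d
   = 246500/365 = 675 yr

675 years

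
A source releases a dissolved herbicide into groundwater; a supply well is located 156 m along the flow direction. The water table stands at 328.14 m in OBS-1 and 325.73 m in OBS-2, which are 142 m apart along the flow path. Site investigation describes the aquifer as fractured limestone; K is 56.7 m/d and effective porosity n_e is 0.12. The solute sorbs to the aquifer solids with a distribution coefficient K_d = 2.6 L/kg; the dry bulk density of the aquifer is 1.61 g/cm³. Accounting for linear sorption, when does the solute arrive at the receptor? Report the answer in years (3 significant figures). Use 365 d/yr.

Hydraulic gradient i = (328.14 − 325.73) / 142 = 2.41 / 142 = 0.01697
Darcy flux q = K·i = 56.7 × 0.01697 = 0.9623 m/d
Average linear velocity = 0.9623 / 0.12 = 8.019 m/d
Retardation R = 1 + ρ_b·K_d/n = 1 + 1.61×2.6/0.12 = 35.88
Contaminant velocity v_c = v/R = 8.019/35.88 = 0.2235 m/d
t = L/v_c = 156/0.2235 = 698.1 d
   = 698.1/365 = 1.91 yr

1.91 years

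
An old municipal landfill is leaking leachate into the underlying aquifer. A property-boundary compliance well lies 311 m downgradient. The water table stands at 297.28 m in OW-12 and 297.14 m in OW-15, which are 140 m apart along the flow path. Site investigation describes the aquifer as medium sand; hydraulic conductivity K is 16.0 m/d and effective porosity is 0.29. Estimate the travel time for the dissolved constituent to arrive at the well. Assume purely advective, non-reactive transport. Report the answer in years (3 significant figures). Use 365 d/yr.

15.4 years

Hydraulic gradient i = (297.28 − 297.14) / 140 = 0.14 / 140 = 0.001000
Specific discharge q = 16.0 × 0.001000 = 0.01600 m/d
Seepage velocity v = q / n = 0.01600 / 0.29 = 0.05517 m/d
t = L / v = 311 / 0.05517 = 5637 d
   = 5637 / 365 = 15.4 yr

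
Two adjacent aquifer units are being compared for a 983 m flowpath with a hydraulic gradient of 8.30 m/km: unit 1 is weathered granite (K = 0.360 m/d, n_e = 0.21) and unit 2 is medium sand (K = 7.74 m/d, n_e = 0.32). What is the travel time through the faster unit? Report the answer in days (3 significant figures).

Unit 1 (weathered granite): v = 0.360×0.0083/0.21 = 0.01423 m/d, t = 983/0.01423 = 69090 d
Unit 2 (medium sand): v = 7.74×0.0083/0.32 = 0.2008 m/d, t = 983/0.2008 = 4896 d
Faster unit: t = 4900 d

4900 days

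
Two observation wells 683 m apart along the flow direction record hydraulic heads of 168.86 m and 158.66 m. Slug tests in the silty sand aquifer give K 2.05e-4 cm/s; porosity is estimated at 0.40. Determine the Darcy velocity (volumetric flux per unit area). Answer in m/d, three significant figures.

0.00265 m/d

Hydraulic gradient i = (168.86 − 158.66) / 683 = 10.20 / 683 = 0.01493
K = 2.05e-4 cm/s × 864 = 0.1771 m/d
q = Ki = 0.1771 × 0.01493 = 0.002645 m/d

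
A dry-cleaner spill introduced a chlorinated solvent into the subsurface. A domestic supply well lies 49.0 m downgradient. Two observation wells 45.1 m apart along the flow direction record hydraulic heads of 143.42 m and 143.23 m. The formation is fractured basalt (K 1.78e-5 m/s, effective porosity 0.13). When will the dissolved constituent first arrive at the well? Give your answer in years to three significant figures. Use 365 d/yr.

2.69 years

Hydraulic gradient i = (143.42 − 143.23) / 45.1 = 0.19 / 45.1 = 0.004213
K = 1.78e-5 m/s × 86400 s/d = 1.538 m/d
q = Ki = 1.538 × 0.004213 = 0.006479 m/d
v_s = q/n_e = 0.006479/0.13 = 0.04984 m/d
t = L / v = 49.0 / 0.04984 = 983.2 d
   = 983.2 / 365 = 2.69 yr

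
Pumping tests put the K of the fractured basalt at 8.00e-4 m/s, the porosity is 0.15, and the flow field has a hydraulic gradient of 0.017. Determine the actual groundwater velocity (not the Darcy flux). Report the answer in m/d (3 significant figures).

7.83 m/d

K = 8.00e-4 m/s × 86400 s/d = 69.12 m/d
Specific discharge q = 69.12 × 0.017 = 1.175 m/d
v_s = q/n_e = 1.175/0.15 = 7.834 m/d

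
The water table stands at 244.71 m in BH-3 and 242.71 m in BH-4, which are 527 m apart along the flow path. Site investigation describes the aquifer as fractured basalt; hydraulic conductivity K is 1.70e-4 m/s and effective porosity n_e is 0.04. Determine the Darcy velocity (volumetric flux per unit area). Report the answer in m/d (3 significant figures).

0.0557 m/d

Hydraulic gradient i = (244.71 − 242.71) / 527 = 2.00 / 527 = 0.003795
K = 1.70e-4 m/s × 86400 s/d = 14.69 m/d
Darcy flux q = K·i = 14.69 × 0.003795 = 0.05574 m/d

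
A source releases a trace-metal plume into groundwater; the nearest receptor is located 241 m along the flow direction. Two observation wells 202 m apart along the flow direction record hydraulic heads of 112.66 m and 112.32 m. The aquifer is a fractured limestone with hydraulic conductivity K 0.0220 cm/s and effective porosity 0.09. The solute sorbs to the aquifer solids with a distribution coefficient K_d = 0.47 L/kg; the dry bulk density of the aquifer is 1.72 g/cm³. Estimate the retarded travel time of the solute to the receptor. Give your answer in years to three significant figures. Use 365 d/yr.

18.5 years

Hydraulic gradient i = (112.66 − 112.32) / 202 = 0.34 / 202 = 0.001683
K = 0.0220 cm/s × 864 = 19.01 m/d
Specific discharge q = 19.01 × 0.001683 = 0.03199 m/d
v = Ki/n = 19.01·0.001683/0.09 = 0.3555 m/d
Retardation R = 1 + ρ_b·K_d/n = 1 + 1.72×0.47/0.09 = 9.982
Contaminant velocity v_c = v/R = 0.3555/9.982 = 0.03561 m/d
t = L/v_c = 241/0.03561 = 6767 d
   = 6767/365 = 18.5 yr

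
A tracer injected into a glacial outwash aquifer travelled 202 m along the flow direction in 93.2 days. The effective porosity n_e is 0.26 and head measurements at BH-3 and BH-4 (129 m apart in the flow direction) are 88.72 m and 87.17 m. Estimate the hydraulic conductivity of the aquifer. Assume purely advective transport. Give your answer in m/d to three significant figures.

Hydraulic gradient i = (88.72 − 87.17) / 129 = 1.55 / 129 = 0.01202
v = L / t = 202 / 93.2 = 2.167 m/d
K = v · n / i = 2.167 × 0.26 / 0.01202 = 46.9 m/d

46.9 m/d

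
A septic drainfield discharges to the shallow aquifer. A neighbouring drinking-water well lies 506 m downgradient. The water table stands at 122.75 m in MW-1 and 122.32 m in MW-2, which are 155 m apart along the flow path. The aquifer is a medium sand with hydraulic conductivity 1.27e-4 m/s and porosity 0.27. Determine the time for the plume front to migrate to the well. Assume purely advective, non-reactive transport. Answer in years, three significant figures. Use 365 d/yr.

Hydraulic gradient i = (122.75 − 122.32) / 155 = 0.43 / 155 = 0.002774
K = 1.27e-4 m/s × 86400 s/d = 10.97 m/d
q = Ki = 10.97 × 0.002774 = 0.03044 m/d
Seepage velocity v = q / n = 0.03044 / 0.27 = 0.1127 m/d
t = L / v = 506 / 0.1127 = 4488 d
   = 4488 / 365 = 12.3 yr

12.3 years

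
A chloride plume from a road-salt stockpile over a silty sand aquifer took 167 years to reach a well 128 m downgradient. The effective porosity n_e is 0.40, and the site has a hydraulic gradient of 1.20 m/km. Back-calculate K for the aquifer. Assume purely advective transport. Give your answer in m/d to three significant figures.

0.700 m/d

t = 167 years = 60960 d
v = L / t = 128 / 60960 = 0.002100 m/d
K = v · n / i = 0.002100 × 0.40 / 0.0012 = 0.700 m/d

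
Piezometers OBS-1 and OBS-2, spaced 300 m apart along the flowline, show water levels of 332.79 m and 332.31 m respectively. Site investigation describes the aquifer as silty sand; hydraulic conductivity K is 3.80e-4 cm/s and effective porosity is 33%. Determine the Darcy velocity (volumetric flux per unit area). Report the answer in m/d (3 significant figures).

5.25e-4 m/d

Hydraulic gradient i = (332.79 − 332.31) / 300 = 0.48 / 300 = 0.001600
K = 3.80e-4 cm/s × 864 = 0.3283 m/d
q = Ki = 0.3283 × 0.001600 = 5.253e-4 m/d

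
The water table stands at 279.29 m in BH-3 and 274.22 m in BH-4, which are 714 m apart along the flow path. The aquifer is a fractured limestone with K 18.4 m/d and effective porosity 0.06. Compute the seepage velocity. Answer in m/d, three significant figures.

2.18 m/d

Hydraulic gradient i = (279.29 − 274.22) / 714 = 5.07 / 714 = 0.007101
Specific discharge q = 18.4 × 0.007101 = 0.1307 m/d
v = Ki/n = 18.4·0.007101/0.06 = 2.178 m/d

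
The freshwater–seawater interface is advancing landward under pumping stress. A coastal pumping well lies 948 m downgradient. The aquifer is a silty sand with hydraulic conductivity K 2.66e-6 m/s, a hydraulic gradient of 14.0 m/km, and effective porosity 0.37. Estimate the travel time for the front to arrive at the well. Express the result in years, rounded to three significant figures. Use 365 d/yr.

299 years

K = 2.66e-6 m/s × 86400 s/d = 0.2298 m/d
Darcy flux q = K·i = 0.2298 × 0.014 = 0.003218 m/d
Seepage velocity v = q / n = 0.003218 / 0.37 = 0.008696 m/d
t = L / v = 948 / 0.008696 = 109000 d
   = 109000 / 365 = 299 yr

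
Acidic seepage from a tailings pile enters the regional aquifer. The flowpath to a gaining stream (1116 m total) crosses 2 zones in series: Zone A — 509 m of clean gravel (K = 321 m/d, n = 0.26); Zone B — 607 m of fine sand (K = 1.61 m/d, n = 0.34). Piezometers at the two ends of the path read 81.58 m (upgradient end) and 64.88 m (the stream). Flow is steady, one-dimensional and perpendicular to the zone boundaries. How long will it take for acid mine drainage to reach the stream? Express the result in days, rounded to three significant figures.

Total head drop ΔH = 81.58 − 64.88 = 16.70 m
Continuity: the same q passes through each zone, so ΔH = q·Σ(L_j/K_j) — the zones act as resistances in series.
Σ(L/K) = 509/321 + 607/1.61 = 1.586 + 377.0 = 378.6 d
q = ΔH / Σ(L/K) = 16.70 / 378.6 = 0.04411 m/d (same in every zone)
Zone A: v = q/n = 0.04411/0.26 = 0.1697 m/d → t_A = 509/0.1697 = 3000 d
Zone B: v = q/n = 0.04411/0.34 = 0.1297 m/d → t_B = 607/0.1297 = 4679 d
Total t = 3000 + 4679 = 7679 d

7680 days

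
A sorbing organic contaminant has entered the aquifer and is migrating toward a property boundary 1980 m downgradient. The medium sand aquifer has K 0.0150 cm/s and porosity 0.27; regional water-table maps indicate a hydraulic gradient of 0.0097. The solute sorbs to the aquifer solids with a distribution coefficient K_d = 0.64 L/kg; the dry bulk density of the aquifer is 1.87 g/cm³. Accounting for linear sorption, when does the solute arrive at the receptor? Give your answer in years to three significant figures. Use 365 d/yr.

K = 0.0150 cm/s × 864 = 12.96 m/d
Specific discharge q = 12.96 × 0.0097 = 0.1257 m/d
v = Ki/n = 12.96·0.0097/0.27 = 0.4656 m/d
Retardation R = 1 + ρ_b·K_d/n = 1 + 1.87×0.64/0.27 = 5.433
Contaminant velocity v_c = v/R = 0.4656/5.433 = 0.08570 m/d
t = L/v_c = 1980/0.08570 = 23100 d
   = 23100/365 = 63.3 yr

63.3 years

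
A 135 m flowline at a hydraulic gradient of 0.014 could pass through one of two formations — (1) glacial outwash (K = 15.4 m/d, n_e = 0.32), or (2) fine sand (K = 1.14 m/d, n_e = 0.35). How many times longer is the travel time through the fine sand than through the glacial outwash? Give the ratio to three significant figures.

Unit 1 (glacial outwash): v = 15.4×0.014/0.32 = 0.6738 m/d, t = 135/0.6738 = 200.4 d
Unit 2 (fine sand): v = 1.14×0.014/0.35 = 0.04560 m/d, t = 135/0.04560 = 2961 d
t(fine sand) / t(glacial outwash) = 2961/200.4 = 14.8

14.8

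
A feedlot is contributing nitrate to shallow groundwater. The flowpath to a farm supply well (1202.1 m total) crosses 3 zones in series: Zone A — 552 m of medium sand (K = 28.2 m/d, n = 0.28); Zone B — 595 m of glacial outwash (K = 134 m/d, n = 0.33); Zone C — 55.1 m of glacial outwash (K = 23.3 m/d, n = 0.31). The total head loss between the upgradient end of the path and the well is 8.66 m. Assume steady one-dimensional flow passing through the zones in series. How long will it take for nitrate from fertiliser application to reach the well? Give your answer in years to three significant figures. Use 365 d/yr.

3.07 years

Steady 1-D flow in series ⇒ the Darcy flux q is identical in every zone and the zone head losses add (resistances L/K in series).
Σ(L/K) = 552/28.2 + 595/134 + 55.1/23.3 = 19.57 + 4.440 + 2.365 = 26.38 d
q = ΔH / Σ(L/K) = 8.66 / 26.38 = 0.3283 m/d (same in every zone)
Zone A: v = q/n = 0.3283/0.28 = 1.172 m/d → t_A = 552/1.172 = 470.8 d
Zone B: v = q/n = 0.3283/0.33 = 0.9948 m/d → t_B = 595/0.9948 = 598.1 d
Zone C: v = q/n = 0.3283/0.31 = 1.059 m/d → t_C = 55.1/1.059 = 52.03 d
Total t = 470.8 + 598.1 + 52.03 = 1121 d
   = 1121 / 365 = 3.07 yr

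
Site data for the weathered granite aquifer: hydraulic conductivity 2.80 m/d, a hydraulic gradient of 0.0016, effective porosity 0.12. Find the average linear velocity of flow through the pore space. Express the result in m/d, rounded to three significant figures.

Darcy flux q = K·i = 2.80 × 0.0016 = 0.004480 m/d
Average linear velocity = 0.004480 / 0.12 = 0.03733 m/d

0.0373 m/d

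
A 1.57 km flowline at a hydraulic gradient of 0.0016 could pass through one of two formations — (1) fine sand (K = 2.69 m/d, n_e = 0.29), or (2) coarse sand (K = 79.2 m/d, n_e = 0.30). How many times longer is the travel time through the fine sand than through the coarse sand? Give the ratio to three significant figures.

Unit 1 (fine sand): v = 2.69×0.0016/0.29 = 0.01484 m/d, t = 1570/0.01484 = 105800 d
Unit 2 (coarse sand): v = 79.2×0.0016/0.30 = 0.4224 m/d, t = 1570/0.4224 = 3717 d
t(fine sand) / t(coarse sand) = 105800/3717 = 28.5

28.5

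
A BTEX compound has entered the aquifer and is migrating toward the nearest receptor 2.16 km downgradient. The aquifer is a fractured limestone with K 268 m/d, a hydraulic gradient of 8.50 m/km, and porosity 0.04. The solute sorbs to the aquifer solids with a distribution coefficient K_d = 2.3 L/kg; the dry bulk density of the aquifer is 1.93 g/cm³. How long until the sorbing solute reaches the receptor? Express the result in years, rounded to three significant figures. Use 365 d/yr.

11.6 years

q = Ki = 268 × 0.0085 = 2.278 m/d
Seepage velocity v = q / n = 2.278 / 0.04 = 56.95 m/d
Retardation R = 1 + ρ_b·K_d/n = 1 + 1.93×2.3/0.04 = 112.0
Contaminant velocity v_c = v/R = 56.95/112.0 = 0.5086 m/d
L = 2.16 km = 2160 m
t = L/v_c = 2160/0.5086 = 4247 d
   = 4247/365 = 11.6 yr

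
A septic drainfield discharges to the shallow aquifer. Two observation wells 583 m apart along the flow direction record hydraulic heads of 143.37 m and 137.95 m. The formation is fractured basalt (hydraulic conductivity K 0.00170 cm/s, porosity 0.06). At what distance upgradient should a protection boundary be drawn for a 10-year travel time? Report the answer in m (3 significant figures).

Hydraulic gradient i = (143.37 − 137.95) / 583 = 5.42 / 583 = 0.009297
K = 0.00170 cm/s × 864 = 1.469 m/d
Darcy flux q = K·i = 1.469 × 0.009297 = 0.01366 m/d
Average linear velocity = 0.01366 / 0.06 = 0.2276 m/d
T = 10 yr × 365 = 3650 d
L = v × T = 0.2276 × 3650 = 830.7 m

831 m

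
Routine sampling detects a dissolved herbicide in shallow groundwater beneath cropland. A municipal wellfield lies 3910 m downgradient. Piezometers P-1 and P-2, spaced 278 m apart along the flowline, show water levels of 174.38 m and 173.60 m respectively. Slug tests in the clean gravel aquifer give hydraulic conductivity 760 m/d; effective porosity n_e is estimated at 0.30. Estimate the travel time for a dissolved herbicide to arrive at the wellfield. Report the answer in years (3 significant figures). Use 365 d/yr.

1.51 years

Hydraulic gradient i = (174.38 − 173.60) / 278 = 0.78 / 278 = 0.002806
Specific discharge q = 760 × 0.002806 = 2.132 m/d
v_s = q/n_e = 2.132/0.30 = 7.108 m/d
t = L / v = 3910 / 7.108 = 550.1 d
   = 550.1 / 365 = 1.51 yr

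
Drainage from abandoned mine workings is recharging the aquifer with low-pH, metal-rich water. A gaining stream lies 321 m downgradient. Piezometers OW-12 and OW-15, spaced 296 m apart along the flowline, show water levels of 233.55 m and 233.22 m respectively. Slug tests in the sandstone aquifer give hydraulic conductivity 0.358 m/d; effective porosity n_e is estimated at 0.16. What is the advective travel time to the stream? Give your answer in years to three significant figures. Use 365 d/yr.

353 years

Hydraulic gradient i = (233.55 − 233.22) / 296 = 0.33 / 296 = 0.001115
Darcy flux q = K·i = 0.358 × 0.001115 = 3.991e-4 m/d
Average linear velocity = 3.991e-4 / 0.16 = 0.002495 m/d
t = L / v = 321 / 0.002495 = 128700 d
   = 128700 / 365 = 353 yr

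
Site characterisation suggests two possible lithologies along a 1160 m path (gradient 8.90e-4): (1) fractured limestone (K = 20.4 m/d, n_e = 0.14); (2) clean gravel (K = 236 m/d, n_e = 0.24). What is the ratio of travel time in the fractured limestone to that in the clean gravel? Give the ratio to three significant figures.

6.75

Unit 1 (fractured limestone): v = 20.4×8.9e-4/0.14 = 0.1297 m/d, t = 1160/0.1297 = 8945 d
Unit 2 (clean gravel): v = 236×8.9e-4/0.24 = 0.8752 m/d, t = 1160/0.8752 = 1325 d
t(fractured limestone) / t(clean gravel) = 8945/1325 = 6.75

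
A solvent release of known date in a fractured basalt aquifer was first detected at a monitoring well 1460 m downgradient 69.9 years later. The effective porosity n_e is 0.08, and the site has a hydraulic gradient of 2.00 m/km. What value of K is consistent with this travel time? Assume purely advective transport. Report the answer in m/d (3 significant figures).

2.29 m/d

t = 69.9 years = 25510 d
v = L / t = 1460 / 25510 = 0.05722 m/d
K = v · n / i = 0.05722 × 0.08 / 0.0020 = 2.29 m/d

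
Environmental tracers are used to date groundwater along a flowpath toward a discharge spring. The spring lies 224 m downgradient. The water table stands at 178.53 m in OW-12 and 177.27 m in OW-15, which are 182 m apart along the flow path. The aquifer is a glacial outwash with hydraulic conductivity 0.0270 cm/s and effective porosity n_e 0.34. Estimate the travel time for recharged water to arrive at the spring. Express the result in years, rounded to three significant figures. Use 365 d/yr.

1.29 years

Hydraulic gradient i = (178.53 − 177.27) / 182 = 1.26 / 182 = 0.006923
K = 0.0270 cm/s × 864 = 23.33 m/d
Darcy flux q = K·i = 23.33 × 0.006923 = 0.1615 m/d
v_s = q/n_e = 0.1615/0.34 = 0.4750 m/d
t = L / v = 224 / 0.4750 = 471.6 d
   = 471.6 / 365 = 1.29 yr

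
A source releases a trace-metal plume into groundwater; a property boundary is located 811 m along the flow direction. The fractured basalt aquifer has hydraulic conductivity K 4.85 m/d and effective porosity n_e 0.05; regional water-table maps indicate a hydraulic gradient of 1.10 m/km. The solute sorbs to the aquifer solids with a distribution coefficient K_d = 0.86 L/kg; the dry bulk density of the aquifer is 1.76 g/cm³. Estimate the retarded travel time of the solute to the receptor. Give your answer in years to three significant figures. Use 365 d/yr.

q = Ki = 4.85 × 0.0011 = 0.005335 m/d
v = Ki/n = 4.85·0.0011/0.05 = 0.1067 m/d
Retardation R = 1 + ρ_b·K_d/n = 1 + 1.76×0.86/0.05 = 31.27
Contaminant velocity v_c = v/R = 0.1067/31.27 = 0.003412 m/d
t = L/v_c = 811/0.003412 = 237700 d
   = 237700/365 = 651 yr

651 years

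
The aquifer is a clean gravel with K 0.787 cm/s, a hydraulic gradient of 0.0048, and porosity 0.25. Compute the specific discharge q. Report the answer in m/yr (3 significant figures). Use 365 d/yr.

1190 m/yr

K = 0.787 cm/s × 864 = 680.0 m/d
q = Ki = 680.0 × 0.0048 = 3.264 m/d
   = 3.264 × 365 = 1190 m/yr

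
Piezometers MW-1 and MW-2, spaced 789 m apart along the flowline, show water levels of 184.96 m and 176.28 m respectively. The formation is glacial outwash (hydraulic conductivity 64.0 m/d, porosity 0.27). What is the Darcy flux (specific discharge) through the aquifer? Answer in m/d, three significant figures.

Hydraulic gradient i = (184.96 − 176.28) / 789 = 8.68 / 789 = 0.01100
Specific discharge q = 64.0 × 0.01100 = 0.7041 m/d

0.704 m/d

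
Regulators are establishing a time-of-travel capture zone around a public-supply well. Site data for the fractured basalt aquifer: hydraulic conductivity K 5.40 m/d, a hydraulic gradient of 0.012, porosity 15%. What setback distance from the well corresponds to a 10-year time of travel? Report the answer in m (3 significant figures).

Darcy flux q = K·i = 5.40 × 0.012 = 0.06480 m/d
v = Ki/n = 5.40·0.012/0.15 = 0.4320 m/d
T = 10 yr × 365 = 3650 d
L = v × T = 0.4320 × 3650 = 1577 m

1580 m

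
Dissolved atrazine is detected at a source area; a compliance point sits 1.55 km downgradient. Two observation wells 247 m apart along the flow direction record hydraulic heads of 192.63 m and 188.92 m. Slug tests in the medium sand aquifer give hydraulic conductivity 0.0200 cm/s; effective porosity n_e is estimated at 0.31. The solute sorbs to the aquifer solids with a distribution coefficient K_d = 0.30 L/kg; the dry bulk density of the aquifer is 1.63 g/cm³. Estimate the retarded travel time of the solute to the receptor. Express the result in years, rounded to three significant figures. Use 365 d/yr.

13.1 years

Hydraulic gradient i = (192.63 − 188.92) / 247 = 3.71 / 247 = 0.01502
K = 0.0200 cm/s × 864 = 17.28 m/d
Specific discharge q = 17.28 × 0.01502 = 0.2595 m/d
v = Ki/n = 17.28·0.01502/0.31 = 0.8373 m/d
Retardation R = 1 + ρ_b·K_d/n = 1 + 1.63×0.30/0.31 = 2.577
Contaminant velocity v_c = v/R = 0.8373/2.577 = 0.3248 m/d
L = 1.55 km = 1550 m
t = L/v_c = 1550/0.3248 = 4772 d
   = 4772/365 = 13.1 yr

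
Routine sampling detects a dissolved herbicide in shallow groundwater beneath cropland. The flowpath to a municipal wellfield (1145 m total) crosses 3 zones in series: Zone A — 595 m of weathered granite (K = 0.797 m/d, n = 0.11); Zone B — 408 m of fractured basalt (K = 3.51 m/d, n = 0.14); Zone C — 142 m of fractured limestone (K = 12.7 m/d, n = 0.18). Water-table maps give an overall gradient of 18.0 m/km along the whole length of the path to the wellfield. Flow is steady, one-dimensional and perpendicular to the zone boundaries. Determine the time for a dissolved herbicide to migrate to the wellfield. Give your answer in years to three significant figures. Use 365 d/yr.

17.2 years

Continuity: the same q passes through each zone, so ΔH = q·Σ(L_j/K_j) — the zones act as resistances in series.
Σ(L/K) = 595/0.797 + 408/3.51 + 142/12.7 = 746.5 + 116.2 + 11.18 = 874.0 d
K_eq = L_total / Σ(L/K) = 1145 / 874.0 = 1.310 m/d
q = K_eq · i = 1.310 × 0.018 = 0.02358 m/d (same in every zone)
Zone A: v = q/n = 0.02358/0.11 = 0.2144 m/d → t_A = 595/0.2144 = 2775 d
Zone B: v = q/n = 0.02358/0.14 = 0.1684 m/d → t_B = 408/0.1684 = 2422 d
Zone C: v = q/n = 0.02358/0.18 = 0.1310 m/d → t_C = 142/0.1310 = 1084 d
Total t = 2775 + 2422 + 1084 = 6281 d
   = 6281 / 365 = 17.2 yr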